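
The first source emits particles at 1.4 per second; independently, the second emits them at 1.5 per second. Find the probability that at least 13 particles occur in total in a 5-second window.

0.6889

Independent Poisson processes superpose: combined rate λ = 1.4 + 1.5 = 2.9 per second.
Over the interval, μ = 2.9 × 5 = 14.5 (a 5-second window = 5 seconds).
P(N ≥ 13) = 1 − P(N ≤ 12) ≈ 0.6889.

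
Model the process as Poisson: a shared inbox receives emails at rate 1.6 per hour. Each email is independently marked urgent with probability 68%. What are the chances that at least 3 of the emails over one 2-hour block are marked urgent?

0.3708

Thinning: the emails that are marked urgent themselves form a Poisson process with rate 0.68 × 1.6 = 1.088 per hour.
Over the interval, μ = 1.088 × 2 = 2.176 (a 2-hour block = 2 hours).
P(N ≥ 3) = 1 − P(N ≤ 2) ≈ 0.3708.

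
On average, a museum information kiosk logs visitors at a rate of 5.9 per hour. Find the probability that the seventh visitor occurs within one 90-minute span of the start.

Over the interval, μ = 5.9 × 1.5 = 8.85 (a 90-minute span = 1.5 hours).
The seventh arrival falls in the interval iff at least 7 events occur there: P(S_7 ≤ t) = P(N ≥ 7) = 1 − P(N ≤ 6) ≈ 0.7792.

0.7792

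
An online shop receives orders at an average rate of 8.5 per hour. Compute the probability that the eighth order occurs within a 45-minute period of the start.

Over the interval, μ = 8.5 × 0.75 = 6.375 (a 45-minute period = 0.75 hours).
The eighth arrival falls in the interval iff at least 8 events occur there: P(S_8 ≤ t) = P(N ≥ 8) = 1 − P(N ≤ 7) ≈ 0.3091.

0.3091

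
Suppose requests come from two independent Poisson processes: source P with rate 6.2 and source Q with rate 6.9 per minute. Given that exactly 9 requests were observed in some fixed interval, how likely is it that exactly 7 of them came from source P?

Given the total, each event is independently from source P with probability p = λ_P/(λ_P+λ_Q) = 6.2/13.1 ≈ 0.4733.
So K ~ Binomial(9, 6.2/13.1): P(K = 7) = C(9,7) · (6.2/13.1)^7 · (6.9/13.1)^2 ≈ 0.0531.

0.0531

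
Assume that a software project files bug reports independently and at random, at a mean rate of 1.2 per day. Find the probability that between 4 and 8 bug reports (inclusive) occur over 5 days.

Over the interval, μ = 1.2 × 5 = 6 (5 days).
P(4 ≤ N ≤ 8) = Σ_{j=4}^{8} e^(−6) · 6^j/j! ≈ 0.6960.

0.6960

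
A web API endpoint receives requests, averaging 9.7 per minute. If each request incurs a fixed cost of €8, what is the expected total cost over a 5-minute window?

€388

E[N] = 9.7 × 5 = 48.5 (a 5-minute window = 5 minutes); E[cost] = 48.5 × €8 = €388.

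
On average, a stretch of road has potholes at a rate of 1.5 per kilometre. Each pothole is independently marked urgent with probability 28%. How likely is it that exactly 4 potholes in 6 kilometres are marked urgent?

0.1352

Thinning: the potholes that are marked urgent themselves form a Poisson process with rate 0.28 × 1.5 = 0.42 per kilometre.
Over the interval, μ = 0.42 × 6 = 2.52 (6 kilometres).
P(N = 4) = e^(−2.52) · 2.52^4/4! ≈ 0.1352.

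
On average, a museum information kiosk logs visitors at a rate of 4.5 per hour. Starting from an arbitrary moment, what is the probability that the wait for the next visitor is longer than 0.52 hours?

0.0963

The wait for the next event is exponential with rate λ = 4.5 per hour.
P(T > 0.52) = e^(−λt) = e^(−4.5 × 0.52) = e^(−2.34) ≈ 0.0963.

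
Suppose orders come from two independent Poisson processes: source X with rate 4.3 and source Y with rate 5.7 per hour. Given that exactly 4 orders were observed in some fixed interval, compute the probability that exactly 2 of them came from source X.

0.3604

Given the total, each event is independently from source X with probability p = λ_X/(λ_X+λ_Y) = 4.3/10 = 0.4300.
So K ~ Binomial(4, 4.3/10): P(K = 2) = C(4,2) · (4.3/10)^2 · (5.7/10)^2 ≈ 0.3604.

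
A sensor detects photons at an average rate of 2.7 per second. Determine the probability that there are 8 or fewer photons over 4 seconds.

0.2502

Over the interval, μ = 2.7 × 4 = 10.8 (4 seconds).
P(N ≤ 8) = Σ_{j=0}^{8} e^(−μ) μ^j/j! ≈ 0.2502.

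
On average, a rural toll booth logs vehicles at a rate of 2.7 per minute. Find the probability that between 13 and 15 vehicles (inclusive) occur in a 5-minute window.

0.3085

Over the interval, μ = 2.7 × 5 = 13.5 (a 5-minute window = 5 minutes).
P(13 ≤ N ≤ 15) = Σ_{j=13}^{15} e^(−13.5) · 13.5^j/j! ≈ 0.3085.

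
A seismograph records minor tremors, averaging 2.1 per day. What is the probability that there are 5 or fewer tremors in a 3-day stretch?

0.3988

Over the interval, μ = 2.1 × 3 = 6.3 (a 3-day stretch = 3 days).
P(N ≤ 5) = Σ_{j=0}^{5} e^(−μ) μ^j/j! ≈ 0.3988.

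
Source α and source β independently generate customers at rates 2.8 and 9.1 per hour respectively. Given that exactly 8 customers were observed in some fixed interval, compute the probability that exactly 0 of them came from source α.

0.1169

Given the total, each event is independently from source α with probability p = λ_α/(λ_α+λ_β) = 2.8/11.9 ≈ 0.2353.
So K ~ Binomial(8, 2.8/11.9): P(K = 0) = C(8,0) · (2.8/11.9)^0 · (9.1/11.9)^8 ≈ 0.1169.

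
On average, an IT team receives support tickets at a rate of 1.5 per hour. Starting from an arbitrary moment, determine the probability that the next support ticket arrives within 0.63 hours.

Inter-arrival times are exponential with rate λ = 1.5 per hour.
P(T ≤ 0.63) = 1 − e^(−λt) = 1 − e^(−1.5 × 0.63) = 1 − e^(−0.945) ≈ 0.6113.

0.6113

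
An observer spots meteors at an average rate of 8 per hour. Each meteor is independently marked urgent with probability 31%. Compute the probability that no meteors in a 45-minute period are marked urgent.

0.1557

Thinning: the meteors that are marked urgent themselves form a Poisson process with rate 0.31 × 8 = 2.48 per hour.
Over the interval, μ = 2.48 × 0.75 = 1.86 (a 45-minute period = 0.75 hours).
P(N = 0) = e^(−1.86) · 1.86^0/0! ≈ 0.1557.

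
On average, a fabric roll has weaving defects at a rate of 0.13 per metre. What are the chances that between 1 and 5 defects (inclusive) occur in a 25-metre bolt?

0.8500

Over the interval, μ = 0.13 × 25 = 3.25 (a 25-metre bolt = 25 metres).
P(1 ≤ N ≤ 5) = Σ_{j=1}^{5} e^(−3.25) · 3.25^j/j! ≈ 0.8500.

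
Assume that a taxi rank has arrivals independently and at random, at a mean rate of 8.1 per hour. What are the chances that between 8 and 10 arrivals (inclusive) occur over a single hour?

0.3667

With mean μ = 8.1 per hour,
P(8 ≤ N ≤ 10) = Σ_{j=8}^{10} e^(−8.1) · 8.1^j/j! ≈ 0.3667.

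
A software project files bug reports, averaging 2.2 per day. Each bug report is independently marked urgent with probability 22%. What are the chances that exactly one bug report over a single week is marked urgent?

Thinning: the bug reports that are marked urgent themselves form a Poisson process with rate 0.22 × 2.2 = 0.484 per day.
Over the interval, μ = 0.484 × 7 = 3.388 (a week = 7 days).
P(N = 1) = e^(−3.388) · 3.388^1/1! ≈ 0.1144.

0.1144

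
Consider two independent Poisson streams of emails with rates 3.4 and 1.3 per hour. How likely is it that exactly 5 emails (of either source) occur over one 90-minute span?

0.1259

Independent Poisson processes superpose: combined rate λ = 3.4 + 1.3 = 4.7 per hour.
Over the interval, μ = 4.7 × 1.5 = 7.05 (a 90-minute span = 1.5 hours).
P(N = 5) = e^(−7.05) · 7.05^5/5! ≈ 0.1259.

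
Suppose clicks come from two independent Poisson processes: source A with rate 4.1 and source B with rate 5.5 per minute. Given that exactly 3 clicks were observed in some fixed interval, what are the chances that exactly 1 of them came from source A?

0.4205

Given the total, each event is independently from source A with probability p = λ_A/(λ_A+λ_B) = 4.1/9.6 ≈ 0.4271.
So K ~ Binomial(3, 4.1/9.6): P(K = 1) = C(3,1) · (4.1/9.6)^1 · (5.5/9.6)^2 ≈ 0.4205.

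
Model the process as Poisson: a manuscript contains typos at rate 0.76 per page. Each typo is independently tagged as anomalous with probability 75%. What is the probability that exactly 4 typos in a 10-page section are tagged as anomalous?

Thinning: the typos that are tagged as anomalous themselves form a Poisson process with rate 0.75 × 0.76 = 0.57 per page.
Over the interval, μ = 0.57 × 10 = 5.7 (a 10-page section = 10 pages).
P(N = 4) = e^(−5.7) · 5.7^4/4! ≈ 0.1472.

0.1472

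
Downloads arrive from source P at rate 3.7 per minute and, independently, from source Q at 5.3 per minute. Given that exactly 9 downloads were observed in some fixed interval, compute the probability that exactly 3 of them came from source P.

Given the total, each event is independently from source P with probability p = λ_P/(λ_P+λ_Q) = 3.7/9 ≈ 0.4111.
So K ~ Binomial(9, 3.7/9): P(K = 3) = C(9,3) · (3.7/9)^3 · (5.3/9)^6 ≈ 0.2434.

0.2434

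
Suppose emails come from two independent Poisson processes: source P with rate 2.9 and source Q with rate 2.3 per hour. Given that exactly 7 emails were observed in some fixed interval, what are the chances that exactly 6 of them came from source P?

0.0932

Given the total, each event is independently from source P with probability p = λ_P/(λ_P+λ_Q) = 2.9/5.2 ≈ 0.5577.
So K ~ Binomial(7, 2.9/5.2): P(K = 6) = C(7,6) · (2.9/5.2)^6 · (2.3/5.2)^1 ≈ 0.0932.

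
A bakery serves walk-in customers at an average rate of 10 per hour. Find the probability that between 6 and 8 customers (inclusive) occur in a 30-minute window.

0.3159

Over the interval, μ = 10 × 0.5 = 5 (a 30-minute window = 0.5 hours).
P(6 ≤ N ≤ 8) = Σ_{j=6}^{8} e^(−5) · 5^j/j! ≈ 0.3159.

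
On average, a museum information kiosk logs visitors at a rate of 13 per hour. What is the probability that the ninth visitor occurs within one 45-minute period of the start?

0.6383

Over the interval, μ = 13 × 0.75 = 9.75 (a 45-minute period = 0.75 hours).
The ninth arrival falls in the interval iff at least 9 events occur there: P(S_9 ≤ t) = P(N ≥ 9) = 1 − P(N ≤ 8) ≈ 0.6383.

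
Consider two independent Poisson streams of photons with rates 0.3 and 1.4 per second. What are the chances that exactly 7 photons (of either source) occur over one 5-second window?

0.1294

Independent Poisson processes superpose: combined rate λ = 0.3 + 1.4 = 1.7 per second.
Over the interval, μ = 1.7 × 5 = 8.5 (a 5-second window = 5 seconds).
P(N = 7) = e^(−8.5) · 8.5^7/7! ≈ 0.1294.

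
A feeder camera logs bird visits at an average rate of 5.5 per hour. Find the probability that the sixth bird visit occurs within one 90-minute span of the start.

Over the interval, μ = 5.5 × 1.5 = 8.25 (a 90-minute span = 1.5 hours).
The sixth arrival falls in the interval iff at least 6 events occur there: P(S_6 ≤ t) = P(N ≥ 6) = 1 − P(N ≤ 5) ≈ 0.8306.

0.8306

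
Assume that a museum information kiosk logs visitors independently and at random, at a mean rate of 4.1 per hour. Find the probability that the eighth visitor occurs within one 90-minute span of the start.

0.2769

Over the interval, μ = 4.1 × 1.5 = 6.15 (a 90-minute span = 1.5 hours).
The eighth arrival falls in the interval iff at least 8 events occur there: P(S_8 ≤ t) = P(N ≥ 8) = 1 − P(N ≤ 7) ≈ 0.2769.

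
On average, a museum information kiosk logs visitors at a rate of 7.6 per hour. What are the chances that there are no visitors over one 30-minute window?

Over the interval, μ = 7.6 × 0.5 = 3.8 (a 30-minute window = 0.5 hours).
P(N = 0) = e^(−μ) μ^0/0! = e^(−3.8) · 3.8^0/1 ≈ 0.0224.

0.0224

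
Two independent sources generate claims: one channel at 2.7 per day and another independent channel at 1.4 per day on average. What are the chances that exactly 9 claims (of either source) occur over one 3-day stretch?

0.0808

Independent Poisson processes superpose: combined rate λ = 2.7 + 1.4 = 4.1 per day.
Over the interval, μ = 4.1 × 3 = 12.3 (a 3-day stretch = 3 days).
P(N = 9) = e^(−12.3) · 12.3^9/9! ≈ 0.0808.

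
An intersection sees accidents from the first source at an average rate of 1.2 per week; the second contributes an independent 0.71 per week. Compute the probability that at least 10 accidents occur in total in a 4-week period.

0.2398

Independent Poisson processes superpose: combined rate λ = 1.2 + 0.71 = 1.91 per week.
Over the interval, μ = 1.91 × 4 = 7.64 (a 4-week period = 4 weeks).
P(N ≥ 10) = 1 − P(N ≤ 9) ≈ 0.2398.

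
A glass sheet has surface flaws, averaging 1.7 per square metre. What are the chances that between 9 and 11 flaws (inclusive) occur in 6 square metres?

0.3631

Over the interval, μ = 1.7 × 6 = 10.2 (6 square metres).
P(9 ≤ N ≤ 11) = Σ_{j=9}^{11} e^(−10.2) · 10.2^j/j! ≈ 0.3631.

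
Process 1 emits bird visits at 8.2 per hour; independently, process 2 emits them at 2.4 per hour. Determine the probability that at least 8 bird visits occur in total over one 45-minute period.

0.5400

Independent Poisson processes superpose: combined rate λ = 8.2 + 2.4 = 10.6 per hour.
Over the interval, μ = 10.6 × 0.75 = 7.95 (a 45-minute period = 0.75 hours).
P(N ≥ 8) = 1 − P(N ≤ 7) ≈ 0.5400.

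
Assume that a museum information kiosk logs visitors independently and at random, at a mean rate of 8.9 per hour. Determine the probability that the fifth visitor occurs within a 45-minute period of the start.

0.7952

Over the interval, μ = 8.9 × 0.75 = 6.675 (a 45-minute period = 0.75 hours).
The fifth arrival falls in the interval iff at least 5 events occur there: P(S_5 ≤ t) = P(N ≥ 5) = 1 − P(N ≤ 4) ≈ 0.7952.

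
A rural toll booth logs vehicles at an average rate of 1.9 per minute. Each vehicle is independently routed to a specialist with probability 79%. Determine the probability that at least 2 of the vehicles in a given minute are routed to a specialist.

Thinning: the vehicles that are routed to a specialist themselves form a Poisson process with rate 0.79 × 1.9 = 1.501 per minute.
So μ = 1.501.
P(N ≥ 2) = 1 − P(N ≤ 1) ≈ 0.4425.

0.4425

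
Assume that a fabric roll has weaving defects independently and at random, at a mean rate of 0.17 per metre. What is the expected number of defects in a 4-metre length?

0.68

E[N] = λt = 0.17 × 4 = 0.68 (a 4-metre length = 4 metres).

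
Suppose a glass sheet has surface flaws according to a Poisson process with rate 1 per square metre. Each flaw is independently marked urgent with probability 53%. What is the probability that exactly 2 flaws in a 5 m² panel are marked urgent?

0.2481

Thinning: the flaws that are marked urgent themselves form a Poisson process with rate 0.53 × 1 = 0.53 per square metre.
Over the interval, μ = 0.53 × 5 = 2.65 (a 5 m² panel = 5 square metres).
P(N = 2) = e^(−2.65) · 2.65^2/2! ≈ 0.2481.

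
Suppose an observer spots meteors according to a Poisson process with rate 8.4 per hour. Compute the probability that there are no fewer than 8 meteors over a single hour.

0.6013

With mean μ = 8.4 per hour,
P(N ≥ 8) = 1 − P(N ≤ 7) = 1 − Σ_{j=0}^{7} e^(−μ) μ^j/j! ≈ 0.6013.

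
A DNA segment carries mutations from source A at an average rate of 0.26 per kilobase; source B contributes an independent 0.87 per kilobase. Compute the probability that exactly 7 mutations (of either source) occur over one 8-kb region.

0.1161

Independent Poisson processes superpose: combined rate λ = 0.26 + 0.87 = 1.13 per kilobase.
Over the interval, μ = 1.13 × 8 = 9.04 (an 8-kb region = 8 kilobases).
P(N = 7) = e^(−9.04) · 9.04^7/7! ≈ 0.1161.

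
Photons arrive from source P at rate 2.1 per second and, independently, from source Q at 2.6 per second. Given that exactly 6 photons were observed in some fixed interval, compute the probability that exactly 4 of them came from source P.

Given the total, each event is independently from source P with probability p = λ_P/(λ_P+λ_Q) = 2.1/4.7 ≈ 0.4468.
So K ~ Binomial(6, 2.1/4.7): P(K = 4) = C(6,4) · (2.1/4.7)^4 · (2.6/4.7)^2 ≈ 0.1829.

0.1829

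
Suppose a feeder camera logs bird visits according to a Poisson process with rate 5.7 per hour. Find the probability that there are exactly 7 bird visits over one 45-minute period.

0.0720

Over the interval, μ = 5.7 × 0.75 = 4.275 (a 45-minute period = 0.75 hours).
P(N = 7) = e^(−μ) μ^7/7! = e^(−4.275) · 4.275^7/5040 ≈ 0.0720.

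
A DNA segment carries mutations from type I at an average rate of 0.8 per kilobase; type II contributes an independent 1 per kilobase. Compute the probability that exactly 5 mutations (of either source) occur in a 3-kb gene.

0.1728

Independent Poisson processes superpose: combined rate λ = 0.8 + 1 = 1.8 per kilobase.
Over the interval, μ = 1.8 × 3 = 5.4 (a 3-kb gene = 3 kilobases).
P(N = 5) = e^(−5.4) · 5.4^5/5! ≈ 0.1728.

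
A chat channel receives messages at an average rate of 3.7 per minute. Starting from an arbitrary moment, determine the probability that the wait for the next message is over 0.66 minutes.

0.0870

The wait for the next event is exponential with rate λ = 3.7 per minute.
P(T > 0.66) = e^(−λt) = e^(−3.7 × 0.66) = e^(−2.442) ≈ 0.0870.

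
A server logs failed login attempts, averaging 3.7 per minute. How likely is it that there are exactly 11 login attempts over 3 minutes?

0.1193

Over the interval, μ = 3.7 × 3 = 11.1 (3 minutes).
P(N = 11) = e^(−μ) μ^11/11! = e^(−11.1) · 11.1^11/39916800 ≈ 0.1193.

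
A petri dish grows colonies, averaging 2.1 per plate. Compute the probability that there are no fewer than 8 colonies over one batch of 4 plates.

Over the interval, μ = 2.1 × 4 = 8.4 (a batch of 4 plates = 4 plates).
P(N ≥ 8) = 1 − P(N ≤ 7) = 1 − Σ_{j=0}^{7} e^(−μ) μ^j/j! ≈ 0.6013.

0.6013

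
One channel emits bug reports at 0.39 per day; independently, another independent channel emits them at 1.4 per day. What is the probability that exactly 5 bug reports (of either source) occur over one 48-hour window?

0.1366

Independent Poisson processes superpose: combined rate λ = 0.39 + 1.4 = 1.79 per day.
Over the interval, μ = 1.79 × 2 = 3.58 (a 48-hour window = 2 days).
P(N = 5) = e^(−3.58) · 3.58^5/5! ≈ 0.1366.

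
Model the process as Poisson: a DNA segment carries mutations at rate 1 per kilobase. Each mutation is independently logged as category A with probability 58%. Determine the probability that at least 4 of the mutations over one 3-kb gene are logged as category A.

Thinning: the mutations that are logged as category A themselves form a Poisson process with rate 0.58 × 1 = 0.58 per kilobase.
Over the interval, μ = 0.58 × 3 = 1.74 (a 3-kb gene = 3 kilobases).
P(N ≥ 4) = 1 − P(N ≤ 3) ≈ 0.0993.

0.0993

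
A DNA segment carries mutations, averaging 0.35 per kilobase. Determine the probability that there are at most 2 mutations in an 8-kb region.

Over the interval, μ = 0.35 × 8 = 2.8 (an 8-kb region = 8 kilobases).
P(N ≤ 2) = Σ_{j=0}^{2} e^(−μ) μ^j/j! ≈ 0.4695.

0.4695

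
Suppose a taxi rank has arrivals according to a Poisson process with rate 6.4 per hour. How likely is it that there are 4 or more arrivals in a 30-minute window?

0.3975

Over the interval, μ = 6.4 × 0.5 = 3.2 (a 30-minute window = 0.5 hours).
P(N ≥ 4) = 1 − P(N ≤ 3) = 1 − Σ_{j=0}^{3} e^(−μ) μ^j/j! ≈ 0.3975.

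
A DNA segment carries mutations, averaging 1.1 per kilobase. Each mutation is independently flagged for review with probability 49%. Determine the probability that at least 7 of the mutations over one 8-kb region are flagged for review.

Thinning: the mutations that are flagged for review themselves form a Poisson process with rate 0.49 × 1.1 = 0.539 per kilobase.
Over the interval, μ = 0.539 × 8 = 4.312 (an 8-kb region = 8 kilobases).
P(N ≥ 7) = 1 − P(N ≤ 6) ≈ 0.1456.

0.1456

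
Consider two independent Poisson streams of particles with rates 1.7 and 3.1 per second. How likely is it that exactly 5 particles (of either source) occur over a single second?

Independent Poisson processes superpose: combined rate λ = 1.7 + 3.1 = 4.8 per second.
So μ = 4.8.
P(N = 5) = e^(−4.8) · 4.8^5/5! ≈ 0.1747.

0.1747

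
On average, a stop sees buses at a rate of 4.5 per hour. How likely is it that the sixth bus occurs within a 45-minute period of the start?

Over the interval, μ = 4.5 × 0.75 = 3.375 (a 45-minute period = 0.75 hours).
The sixth arrival falls in the interval iff at least 6 events occur there: P(S_6 ≤ t) = P(N ≥ 6) = 1 − P(N ≤ 5) ≈ 0.1263.

0.1263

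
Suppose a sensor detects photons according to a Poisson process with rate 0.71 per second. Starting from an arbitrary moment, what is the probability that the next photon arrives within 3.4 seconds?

Inter-arrival times are exponential with rate λ = 0.71 per second.
P(T ≤ 3.4) = 1 − e^(−λt) = 1 − e^(−0.71 × 3.4) = 1 − e^(−2.414) ≈ 0.9105.

0.9105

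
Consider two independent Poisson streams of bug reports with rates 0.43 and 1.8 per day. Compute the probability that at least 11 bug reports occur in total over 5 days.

0.5579

Independent Poisson processes superpose: combined rate λ = 0.43 + 1.8 = 2.23 per day.
Over the interval, μ = 2.23 × 5 = 11.15 (5 days).
P(N ≥ 11) = 1 − P(N ≤ 10) ≈ 0.5579.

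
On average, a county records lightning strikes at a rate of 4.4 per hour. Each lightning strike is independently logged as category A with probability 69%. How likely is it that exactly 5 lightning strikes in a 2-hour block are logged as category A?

0.1587

Thinning: the lightning strikes that are logged as category A themselves form a Poisson process with rate 0.69 × 4.4 = 3.036 per hour.
Over the interval, μ = 3.036 × 2 = 6.072 (a 2-hour block = 2 hours).
P(N = 5) = e^(−6.072) · 6.072^5/5! ≈ 0.1587.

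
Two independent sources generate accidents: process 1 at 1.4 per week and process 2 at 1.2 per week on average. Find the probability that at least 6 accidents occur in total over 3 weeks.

0.7897

Independent Poisson processes superpose: combined rate λ = 1.4 + 1.2 = 2.6 per week.
Over the interval, μ = 2.6 × 3 = 7.8 (3 weeks).
P(N ≥ 6) = 1 − P(N ≤ 5) ≈ 0.7897.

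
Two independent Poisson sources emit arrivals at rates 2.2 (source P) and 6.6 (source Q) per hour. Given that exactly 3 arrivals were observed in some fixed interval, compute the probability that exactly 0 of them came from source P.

0.4219

Given the total, each event is independently from source P with probability p = λ_P/(λ_P+λ_Q) = 2.2/8.8 = 0.2500.
So K ~ Binomial(3, 2.2/8.8): P(K = 0) = C(3,0) · (2.2/8.8)^0 · (6.6/8.8)^3 ≈ 0.4219.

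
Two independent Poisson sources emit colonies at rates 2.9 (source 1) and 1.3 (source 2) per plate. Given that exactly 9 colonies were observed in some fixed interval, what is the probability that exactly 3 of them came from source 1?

0.0243

Given the total, each event is independently from source 1 with probability p = λ_1/(λ_1+λ_2) = 2.9/4.2 ≈ 0.6905.
So K ~ Binomial(9, 2.9/4.2): P(K = 3) = C(9,3) · (2.9/4.2)^3 · (1.3/4.2)^6 ≈ 0.0243.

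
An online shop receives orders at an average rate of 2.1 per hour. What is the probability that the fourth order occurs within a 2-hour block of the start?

Over the interval, μ = 2.1 × 2 = 4.2 (a 2-hour block = 2 hours).
The fourth arrival falls in the interval iff at least 4 events occur there: P(S_4 ≤ t) = P(N ≥ 4) = 1 − P(N ≤ 3) ≈ 0.6046.

0.6046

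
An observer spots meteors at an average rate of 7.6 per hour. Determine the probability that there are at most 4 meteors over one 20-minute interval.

0.8867

Over the interval, μ = 7.6 × 1/3 ≈ 2.53333 (a 20-minute interval = 1/3 hours).
P(N ≤ 4) = Σ_{j=0}^{4} e^(−μ) μ^j/j! ≈ 0.8867.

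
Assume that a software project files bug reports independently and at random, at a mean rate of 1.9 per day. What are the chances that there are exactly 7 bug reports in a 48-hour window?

Over the interval, μ = 1.9 × 2 = 3.8 (a 48-hour window = 2 days).
P(N = 7) = e^(−μ) μ^7/7! = e^(−3.8) · 3.8^7/5040 ≈ 0.0508.

0.0508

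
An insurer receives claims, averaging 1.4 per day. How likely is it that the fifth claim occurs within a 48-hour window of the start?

0.1523

Over the interval, μ = 1.4 × 2 = 2.8 (a 48-hour window = 2 days).
The fifth arrival falls in the interval iff at least 5 events occur there: P(S_5 ≤ t) = P(N ≥ 5) = 1 − P(N ≤ 4) ≈ 0.1523.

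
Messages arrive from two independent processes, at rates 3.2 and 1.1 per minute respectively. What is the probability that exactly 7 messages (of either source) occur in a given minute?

Independent Poisson processes superpose: combined rate λ = 3.2 + 1.1 = 4.3 per minute.
So μ = 4.3.
P(N = 7) = e^(−4.3) · 4.3^7/7! ≈ 0.0732.

0.0732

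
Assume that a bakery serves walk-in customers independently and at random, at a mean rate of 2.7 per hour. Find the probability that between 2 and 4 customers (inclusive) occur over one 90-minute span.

Over the interval, μ = 2.7 × 1.5 = 4.05 (a 90-minute span = 1.5 hours).
P(2 ≤ N ≤ 4) = Σ_{j=2}^{4} e^(−4.05) · 4.05^j/j! ≈ 0.5311.

0.5311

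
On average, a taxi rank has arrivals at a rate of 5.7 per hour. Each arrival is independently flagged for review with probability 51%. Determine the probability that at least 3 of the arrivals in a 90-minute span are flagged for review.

0.8101

Thinning: the arrivals that are flagged for review themselves form a Poisson process with rate 0.51 × 5.7 = 2.907 per hour.
Over the interval, μ = 2.907 × 1.5 = 4.3605 (a 90-minute span = 1.5 hours).
P(N ≥ 3) = 1 − P(N ≤ 2) ≈ 0.8101.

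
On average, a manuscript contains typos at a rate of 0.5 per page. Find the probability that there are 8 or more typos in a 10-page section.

Over the interval, μ = 0.5 × 10 = 5 (a 10-page section = 10 pages).
P(N ≥ 8) = 1 − P(N ≤ 7) = 1 − Σ_{j=0}^{7} e^(−μ) μ^j/j! ≈ 0.1334.

0.1334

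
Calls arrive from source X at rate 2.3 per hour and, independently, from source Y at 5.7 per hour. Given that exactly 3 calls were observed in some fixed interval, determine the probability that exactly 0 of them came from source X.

0.3617

Given the total, each event is independently from source X with probability p = λ_X/(λ_X+λ_Y) = 2.3/8 = 0.2875.
So K ~ Binomial(3, 2.3/8): P(K = 0) = C(3,0) · (2.3/8)^0 · (5.7/8)^3 ≈ 0.3617.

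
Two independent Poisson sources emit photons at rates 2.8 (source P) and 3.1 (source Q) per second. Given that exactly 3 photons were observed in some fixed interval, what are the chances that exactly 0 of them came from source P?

Given the total, each event is independently from source P with probability p = λ_P/(λ_P+λ_Q) = 2.8/5.9 ≈ 0.4746.
So K ~ Binomial(3, 2.8/5.9): P(K = 0) = C(3,0) · (2.8/5.9)^0 · (3.1/5.9)^3 ≈ 0.1451.

0.1451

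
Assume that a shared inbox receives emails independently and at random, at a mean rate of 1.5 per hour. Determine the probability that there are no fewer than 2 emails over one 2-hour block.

Over the interval, μ = 1.5 × 2 = 3 (a 2-hour block = 2 hours).
P(N ≥ 2) = 1 − P(N ≤ 1) = 1 − Σ_{j=0}^{1} e^(−μ) μ^j/j! ≈ 0.8009.

0.8009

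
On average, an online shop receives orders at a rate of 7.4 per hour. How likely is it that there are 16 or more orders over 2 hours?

Over the interval, μ = 7.4 × 2 = 14.8 (2 hours).
P(N ≥ 16) = 1 − P(N ≤ 15) = 1 − Σ_{j=0}^{15} e^(−μ) μ^j/j! ≈ 0.4114.

0.4114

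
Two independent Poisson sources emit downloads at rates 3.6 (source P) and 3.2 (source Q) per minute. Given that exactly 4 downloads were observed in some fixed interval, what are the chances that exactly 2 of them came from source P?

Given the total, each event is independently from source P with probability p = λ_P/(λ_P+λ_Q) = 3.6/6.8 ≈ 0.5294.
So K ~ Binomial(4, 3.6/6.8): P(K = 2) = C(4,2) · (3.6/6.8)^2 · (3.2/6.8)^2 ≈ 0.3724.

0.3724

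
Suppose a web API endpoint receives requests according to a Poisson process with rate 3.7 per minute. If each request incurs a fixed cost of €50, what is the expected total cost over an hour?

E[N] = 3.7 × 60 = 222 (an hour = 60 minutes); E[cost] = 222 × €50 = €11100.

€11100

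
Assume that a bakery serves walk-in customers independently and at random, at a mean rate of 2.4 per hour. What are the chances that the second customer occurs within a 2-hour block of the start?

0.9523

Over the interval, μ = 2.4 × 2 = 4.8 (a 2-hour block = 2 hours).
The second arrival falls in the interval iff at least 2 events occur there: P(S_2 ≤ t) = P(N ≥ 2) = 1 − P(N ≤ 1) ≈ 0.9523.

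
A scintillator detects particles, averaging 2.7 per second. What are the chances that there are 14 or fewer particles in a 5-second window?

Over the interval, μ = 2.7 × 5 = 13.5 (a 5-second window = 5 seconds).
P(N ≤ 14) = Σ_{j=0}^{14} e^(−μ) μ^j/j! ≈ 0.6233.

0.6233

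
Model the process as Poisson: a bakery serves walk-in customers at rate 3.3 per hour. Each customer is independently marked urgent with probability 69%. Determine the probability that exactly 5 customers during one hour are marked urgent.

Thinning: the customers that are marked urgent themselves form a Poisson process with rate 0.69 × 3.3 = 2.277 per hour.
So μ = 2.277.
P(N = 5) = e^(−2.277) · 2.277^5/5! ≈ 0.0523.

0.0523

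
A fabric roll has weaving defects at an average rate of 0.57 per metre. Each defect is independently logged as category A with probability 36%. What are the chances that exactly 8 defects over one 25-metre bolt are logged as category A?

0.0704

Thinning: the defects that are logged as category A themselves form a Poisson process with rate 0.36 × 0.57 = 0.2052 per metre.
Over the interval, μ = 0.2052 × 25 = 5.13 (a 25-metre bolt = 25 metres).
P(N = 8) = e^(−5.13) · 5.13^8/8! ≈ 0.0704.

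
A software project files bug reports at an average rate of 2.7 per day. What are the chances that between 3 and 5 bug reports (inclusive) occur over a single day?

With mean μ = 2.7 per day,
P(3 ≤ N ≤ 5) = Σ_{j=3}^{5} e^(−2.7) · 2.7^j/j! ≈ 0.4496.

0.4496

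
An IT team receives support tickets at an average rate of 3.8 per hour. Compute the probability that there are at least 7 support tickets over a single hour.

0.0909

With mean μ = 3.8 per hour,
P(N ≥ 7) = 1 − P(N ≤ 6) = 1 − Σ_{j=0}^{6} e^(−μ) μ^j/j! ≈ 0.0909.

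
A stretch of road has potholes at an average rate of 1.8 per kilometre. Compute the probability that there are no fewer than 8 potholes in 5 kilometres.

0.6761

Over the interval, μ = 1.8 × 5 = 9 (5 kilometres).
P(N ≥ 8) = 1 − P(N ≤ 7) = 1 − Σ_{j=0}^{7} e^(−μ) μ^j/j! ≈ 0.6761.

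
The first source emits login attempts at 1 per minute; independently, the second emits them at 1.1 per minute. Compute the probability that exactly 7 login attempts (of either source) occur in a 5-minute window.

0.0769

Independent Poisson processes superpose: combined rate λ = 1 + 1.1 = 2.1 per minute.
Over the interval, μ = 2.1 × 5 = 10.5 (a 5-minute window = 5 minutes).
P(N = 7) = e^(−10.5) · 10.5^7/7! ≈ 0.0769.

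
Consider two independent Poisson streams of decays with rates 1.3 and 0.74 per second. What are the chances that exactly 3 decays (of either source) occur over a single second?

Independent Poisson processes superpose: combined rate λ = 1.3 + 0.74 = 2.04 per second.
So μ = 2.04.
P(N = 3) = e^(−2.04) · 2.04^3/3! ≈ 0.1840.

0.1840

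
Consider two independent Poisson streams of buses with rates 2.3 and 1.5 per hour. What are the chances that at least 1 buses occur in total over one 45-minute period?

Independent Poisson processes superpose: combined rate λ = 2.3 + 1.5 = 3.8 per hour.
Over the interval, μ = 3.8 × 0.75 = 2.85 (a 45-minute period = 0.75 hours).
P(N ≥ 1) = 1 − P(N ≤ 0) ≈ 0.9422.

0.9422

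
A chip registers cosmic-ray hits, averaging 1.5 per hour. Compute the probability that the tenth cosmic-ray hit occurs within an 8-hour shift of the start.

0.7576

Over the interval, μ = 1.5 × 8 = 12 (an 8-hour shift = 8 hours).
The tenth arrival falls in the interval iff at least 10 events occur there: P(S_10 ≤ t) = P(N ≥ 10) = 1 − P(N ≤ 9) ≈ 0.7576.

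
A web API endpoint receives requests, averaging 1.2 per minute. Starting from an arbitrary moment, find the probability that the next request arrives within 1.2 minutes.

0.7631

Inter-arrival times are exponential with rate λ = 1.2 per minute.
P(T ≤ 1.2) = 1 − e^(−λt) = 1 − e^(−1.2 × 1.2) = 1 − e^(−1.44) ≈ 0.7631.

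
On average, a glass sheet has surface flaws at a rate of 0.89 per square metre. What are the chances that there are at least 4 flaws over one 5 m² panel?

Over the interval, μ = 0.89 × 5 = 4.45 (a 5 m² panel = 5 square metres).
P(N ≥ 4) = 1 − P(N ≤ 3) = 1 − Σ_{j=0}^{3} e^(−μ) μ^j/j! ≈ 0.6492.

0.6492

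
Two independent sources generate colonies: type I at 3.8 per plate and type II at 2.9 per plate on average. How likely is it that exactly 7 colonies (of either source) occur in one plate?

0.1480

Independent Poisson processes superpose: combined rate λ = 3.8 + 2.9 = 6.7 per plate.
So μ = 6.7.
P(N = 7) = e^(−6.7) · 6.7^7/7! ≈ 0.1480.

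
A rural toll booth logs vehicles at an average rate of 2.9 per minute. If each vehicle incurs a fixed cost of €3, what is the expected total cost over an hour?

€522

E[N] = 2.9 × 60 = 174 (an hour = 60 minutes); E[cost] = 174 × €3 = €522.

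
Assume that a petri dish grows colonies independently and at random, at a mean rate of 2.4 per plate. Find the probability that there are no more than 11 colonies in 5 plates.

0.4616

Over the interval, μ = 2.4 × 5 = 12 (5 plates).
P(N ≤ 11) = Σ_{j=0}^{11} e^(−μ) μ^j/j! ≈ 0.4616.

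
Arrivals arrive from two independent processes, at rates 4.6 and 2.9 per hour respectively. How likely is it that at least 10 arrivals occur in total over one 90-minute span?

Independent Poisson processes superpose: combined rate λ = 4.6 + 2.9 = 7.5 per hour.
Over the interval, μ = 7.5 × 1.5 = 11.25 (a 90-minute span = 1.5 hours).
P(N ≥ 10) = 1 − P(N ≤ 9) ≈ 0.6860.

0.6860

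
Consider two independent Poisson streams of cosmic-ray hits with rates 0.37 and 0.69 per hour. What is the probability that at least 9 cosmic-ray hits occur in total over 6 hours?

Independent Poisson processes superpose: combined rate λ = 0.37 + 0.69 = 1.06 per hour.
Over the interval, μ = 1.06 × 6 = 6.36 (6 hours).
P(N ≥ 9) = 1 − P(N ≤ 8) ≈ 0.1921.

0.1921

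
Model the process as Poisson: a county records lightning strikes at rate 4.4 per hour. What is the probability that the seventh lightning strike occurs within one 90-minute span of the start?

Over the interval, μ = 4.4 × 1.5 = 6.6 (a 90-minute span = 1.5 hours).
The seventh arrival falls in the interval iff at least 7 events occur there: P(S_7 ≤ t) = P(N ≥ 7) = 1 − P(N ≤ 6) ≈ 0.4892.

0.4892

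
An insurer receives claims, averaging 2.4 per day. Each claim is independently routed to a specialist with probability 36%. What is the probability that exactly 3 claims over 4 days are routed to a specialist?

0.2171

Thinning: the claims that are routed to a specialist themselves form a Poisson process with rate 0.36 × 2.4 = 0.864 per day.
Over the interval, μ = 0.864 × 4 = 3.456 (4 days).
P(N = 3) = e^(−3.456) · 3.456^3/3! ≈ 0.2171.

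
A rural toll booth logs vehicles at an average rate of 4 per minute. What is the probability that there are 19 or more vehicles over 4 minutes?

Over the interval, μ = 4 × 4 = 16 (4 minutes).
P(N ≥ 19) = 1 − P(N ≤ 18) = 1 − Σ_{j=0}^{18} e^(−μ) μ^j/j! ≈ 0.2577.

0.2577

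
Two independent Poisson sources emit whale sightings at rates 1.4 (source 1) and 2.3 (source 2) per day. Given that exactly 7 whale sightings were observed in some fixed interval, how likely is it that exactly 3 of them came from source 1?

0.2831

Given the total, each event is independently from source 1 with probability p = λ_1/(λ_1+λ_2) = 1.4/3.7 ≈ 0.3784.
So K ~ Binomial(7, 1.4/3.7): P(K = 3) = C(7,3) · (1.4/3.7)^3 · (2.3/3.7)^4 ≈ 0.2831.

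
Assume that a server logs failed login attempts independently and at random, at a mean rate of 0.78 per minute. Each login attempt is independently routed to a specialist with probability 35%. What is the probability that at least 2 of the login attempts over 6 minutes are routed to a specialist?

Thinning: the login attempts that are routed to a specialist themselves form a Poisson process with rate 0.35 × 0.78 = 0.273 per minute.
Over the interval, μ = 0.273 × 6 = 1.638 (6 minutes).
P(N ≥ 2) = 1 − P(N ≤ 1) ≈ 0.4873.

0.4873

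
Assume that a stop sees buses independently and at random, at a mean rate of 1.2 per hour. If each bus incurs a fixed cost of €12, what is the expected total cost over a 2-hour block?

E[N] = 1.2 × 2 = 2.4 (a 2-hour block = 2 hours); E[cost] = 2.4 × €12 = €28.8.

€28.8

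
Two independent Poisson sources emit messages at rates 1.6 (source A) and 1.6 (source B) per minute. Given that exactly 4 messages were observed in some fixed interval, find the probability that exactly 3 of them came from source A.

0.2500

Given the total, each event is independently from source A with probability p = λ_A/(λ_A+λ_B) = 1.6/3.2 = 0.5000.
So K ~ Binomial(4, 1.6/3.2): P(K = 3) = C(4,3) · (1.6/3.2)^3 · (1.6/3.2)^1 ≈ 0.2500.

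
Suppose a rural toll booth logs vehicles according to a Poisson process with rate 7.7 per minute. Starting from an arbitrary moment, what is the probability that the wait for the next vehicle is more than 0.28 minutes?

0.1158

The wait for the next event is exponential with rate λ = 7.7 per minute.
P(T > 0.28) = e^(−λt) = e^(−7.7 × 0.28) = e^(−2.156) ≈ 0.1158.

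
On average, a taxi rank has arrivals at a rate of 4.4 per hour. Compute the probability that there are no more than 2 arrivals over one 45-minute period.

0.3594

Over the interval, μ = 4.4 × 0.75 = 3.3 (a 45-minute period = 0.75 hours).
P(N ≤ 2) = Σ_{j=0}^{2} e^(−μ) μ^j/j! ≈ 0.3594.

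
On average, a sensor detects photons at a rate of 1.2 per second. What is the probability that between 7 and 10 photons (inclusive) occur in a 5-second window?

Over the interval, μ = 1.2 × 5 = 6 (a 5-second window = 5 seconds).
P(7 ≤ N ≤ 10) = Σ_{j=7}^{10} e^(−6) · 6^j/j! ≈ 0.3511.

0.3511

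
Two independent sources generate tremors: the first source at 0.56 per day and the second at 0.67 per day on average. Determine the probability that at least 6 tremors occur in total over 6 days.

0.7452

Independent Poisson processes superpose: combined rate λ = 0.56 + 0.67 = 1.23 per day.
Over the interval, μ = 1.23 × 6 = 7.38 (6 days).
P(N ≥ 6) = 1 − P(N ≤ 5) ≈ 0.7452.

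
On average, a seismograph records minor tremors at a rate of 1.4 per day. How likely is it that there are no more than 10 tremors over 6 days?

Over the interval, μ = 1.4 × 6 = 8.4 (6 days).
P(N ≤ 10) = Σ_{j=0}^{10} e^(−μ) μ^j/j! ≈ 0.7743.

0.7743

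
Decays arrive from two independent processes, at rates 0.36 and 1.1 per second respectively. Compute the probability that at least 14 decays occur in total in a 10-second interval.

0.5976

Independent Poisson processes superpose: combined rate λ = 0.36 + 1.1 = 1.46 per second.
Over the interval, μ = 1.46 × 10 = 14.6 (a 10-second interval = 10 seconds).
P(N ≥ 14) = 1 − P(N ≤ 13) ≈ 0.5976.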